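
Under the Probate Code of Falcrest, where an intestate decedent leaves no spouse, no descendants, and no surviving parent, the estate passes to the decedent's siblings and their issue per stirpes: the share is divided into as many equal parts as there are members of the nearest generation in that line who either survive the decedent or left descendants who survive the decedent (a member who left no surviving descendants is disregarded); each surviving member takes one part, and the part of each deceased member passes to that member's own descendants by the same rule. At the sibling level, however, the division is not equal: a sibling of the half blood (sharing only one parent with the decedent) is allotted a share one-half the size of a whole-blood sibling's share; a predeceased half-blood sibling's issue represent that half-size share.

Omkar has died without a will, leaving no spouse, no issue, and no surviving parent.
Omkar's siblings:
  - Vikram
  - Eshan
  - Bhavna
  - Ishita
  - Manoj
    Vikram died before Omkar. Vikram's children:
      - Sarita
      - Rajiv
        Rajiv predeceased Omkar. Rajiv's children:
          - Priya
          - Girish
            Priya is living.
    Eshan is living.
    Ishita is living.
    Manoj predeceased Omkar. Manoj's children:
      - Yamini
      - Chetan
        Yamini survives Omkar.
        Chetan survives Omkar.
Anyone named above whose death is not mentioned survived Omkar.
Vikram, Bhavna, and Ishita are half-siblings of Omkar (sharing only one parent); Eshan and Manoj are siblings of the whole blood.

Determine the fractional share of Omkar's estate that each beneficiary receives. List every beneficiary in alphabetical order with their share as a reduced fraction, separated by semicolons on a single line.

No spouse, descendants, or parent survives, so the estate passes to Omkar's siblings per stirpes.
Half-blood siblings count for one-half the weight of whole-blood siblings at the initial division.
Dividing 1 in proportion to weights (total weight 7/2): Vikram (weight 1/2) → 1/7; Eshan (weight 1) → 2/7; Bhavna (weight 1/2) → 1/7; Ishita (weight 1/2) → 1/7; Manoj (weight 1) → 2/7.
Vikram predeceased; the 1/7 allotted to Vikram's branch passes to Vikram's issue by representation.
The 1/7 is divided into 2 equal shares of 1/14 among Sarita, Rajiv.
Sarita is living and takes 1/14.
Rajiv predeceased; the 1/14 allotted to Rajiv's branch passes to Rajiv's issue by representation.
The 1/14 is divided into 2 equal shares of 1/28 among Priya, Girish.
Priya is living and takes 1/28.
Girish is living and takes 1/28.
Eshan is living and takes 2/7.
Bhavna is living and takes 1/7.
Ishita is living and takes 1/7.
Manoj predeceased; the 2/7 allotted to Manoj's branch passes to Manoj's issue by representation.
The 2/7 is divided into 2 equal shares of 1/7 among Yamini, Chetan.
Yamini is living and takes 1/7.
Chetan is living and takes 1/7.

Bhavna 1/7; Chetan 1/7; Eshan 2/7; Girish 1/28; Ishita 1/7; Priya 1/28; Sarita 1/14; Yamini 1/7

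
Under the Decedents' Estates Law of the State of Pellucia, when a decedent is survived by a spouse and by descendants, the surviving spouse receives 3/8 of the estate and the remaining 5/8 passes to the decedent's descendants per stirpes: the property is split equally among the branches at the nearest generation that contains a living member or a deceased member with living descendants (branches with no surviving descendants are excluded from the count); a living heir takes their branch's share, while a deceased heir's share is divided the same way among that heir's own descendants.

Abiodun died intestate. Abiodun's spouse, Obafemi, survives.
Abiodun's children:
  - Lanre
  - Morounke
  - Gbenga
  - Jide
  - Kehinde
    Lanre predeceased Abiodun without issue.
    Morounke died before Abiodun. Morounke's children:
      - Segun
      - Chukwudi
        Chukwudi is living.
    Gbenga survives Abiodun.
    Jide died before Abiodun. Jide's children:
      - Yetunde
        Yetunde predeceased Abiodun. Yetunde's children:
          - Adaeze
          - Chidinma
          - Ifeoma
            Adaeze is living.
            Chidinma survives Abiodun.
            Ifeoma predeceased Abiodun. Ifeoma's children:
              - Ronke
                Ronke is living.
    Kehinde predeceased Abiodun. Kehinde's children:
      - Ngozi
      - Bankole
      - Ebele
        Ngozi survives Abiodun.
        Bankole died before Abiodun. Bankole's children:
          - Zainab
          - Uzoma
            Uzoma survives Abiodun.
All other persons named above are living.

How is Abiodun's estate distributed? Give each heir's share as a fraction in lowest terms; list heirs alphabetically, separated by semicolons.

Obafemi, as surviving spouse, takes 3/8.
The remaining 5/8 passes to Abiodun's descendants per stirpes.
Lanre left no surviving issue, so that branch lapses and is disregarded.
The 5/8 is divided into 4 equal shares of 5/32 among Morounke, Gbenga, Jide, Kehinde.
Morounke predeceased; the 5/32 allotted to Morounke's branch passes to Morounke's issue by representation.
The 5/32 is divided into 2 equal shares of 5/64 among Segun, Chukwudi.
Segun is living and takes 5/64.
Chukwudi is living and takes 5/64.
Gbenga is living and takes 5/32.
Jide predeceased; the 5/32 allotted to Jide's branch passes to Jide's issue by representation.
Yetunde's line is the sole branch at this level, so the full 5/32 passes to Yetunde's issue by representation.
The 5/32 is divided into 3 equal shares of 5/96 among Adaeze, Chidinma, Ifeoma.
Adaeze is living and takes 5/96.
Chidinma is living and takes 5/96.
Ifeoma predeceased; the 5/96 allotted to Ifeoma's branch passes to Ifeoma's issue by representation.
Ronke is the sole taker at this level and receives the full 5/96.
Kehinde predeceased; the 5/32 allotted to Kehinde's branch passes to Kehinde's issue by representation.
The 5/32 is divided into 3 equal shares of 5/96 among Ngozi, Bankole, Ebele.
Ngozi is living and takes 5/96.
Bankole predeceased; the 5/96 allotted to Bankole's branch passes to Bankole's issue by representation.
The 5/96 is divided into 2 equal shares of 5/192 among Zainab, Uzoma.
Zainab is living and takes 5/192.
Uzoma is living and takes 5/192.
Ebele is living and takes 5/96.

Adaeze 5/96; Chidinma 5/96; Chukwudi 5/64; Ebele 5/96; Gbenga 5/32; Ngozi 5/96; Obafemi 3/8; Ronke 5/96; Segun 5/64; Uzoma 5/192; Zainab 5/192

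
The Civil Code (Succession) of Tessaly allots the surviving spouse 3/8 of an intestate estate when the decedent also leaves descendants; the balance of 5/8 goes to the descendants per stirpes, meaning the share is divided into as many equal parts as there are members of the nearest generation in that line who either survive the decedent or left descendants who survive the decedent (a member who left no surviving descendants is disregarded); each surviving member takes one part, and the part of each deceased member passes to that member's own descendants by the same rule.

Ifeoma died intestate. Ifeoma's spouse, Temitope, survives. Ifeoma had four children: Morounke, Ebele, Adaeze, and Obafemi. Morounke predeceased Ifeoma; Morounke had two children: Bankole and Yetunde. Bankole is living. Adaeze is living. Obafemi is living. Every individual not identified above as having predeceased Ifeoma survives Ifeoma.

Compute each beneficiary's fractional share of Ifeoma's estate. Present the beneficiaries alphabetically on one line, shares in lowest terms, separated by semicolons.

Temitope, as surviving spouse, takes 3/8.
The remaining 5/8 passes to Ifeoma's descendants per stirpes.
The 5/8 is divided into 4 equal shares of 5/32 among Morounke, Ebele, Adaeze, Obafemi.
Morounke predeceased; the 5/32 allotted to Morounke's branch passes to Morounke's issue by representation.
The 5/32 is divided into 2 equal shares of 5/64 among Bankole, Yetunde.
Bankole is living and takes 5/64.
Yetunde is living and takes 5/64.
Ebele is living and takes 5/32.
Adaeze is living and takes 5/32.
Obafemi is living and takes 5/32.

Adaeze 5/32; Bankole 5/64; Ebele 5/32; Obafemi 5/32; Temitope 3/8; Yetunde 5/64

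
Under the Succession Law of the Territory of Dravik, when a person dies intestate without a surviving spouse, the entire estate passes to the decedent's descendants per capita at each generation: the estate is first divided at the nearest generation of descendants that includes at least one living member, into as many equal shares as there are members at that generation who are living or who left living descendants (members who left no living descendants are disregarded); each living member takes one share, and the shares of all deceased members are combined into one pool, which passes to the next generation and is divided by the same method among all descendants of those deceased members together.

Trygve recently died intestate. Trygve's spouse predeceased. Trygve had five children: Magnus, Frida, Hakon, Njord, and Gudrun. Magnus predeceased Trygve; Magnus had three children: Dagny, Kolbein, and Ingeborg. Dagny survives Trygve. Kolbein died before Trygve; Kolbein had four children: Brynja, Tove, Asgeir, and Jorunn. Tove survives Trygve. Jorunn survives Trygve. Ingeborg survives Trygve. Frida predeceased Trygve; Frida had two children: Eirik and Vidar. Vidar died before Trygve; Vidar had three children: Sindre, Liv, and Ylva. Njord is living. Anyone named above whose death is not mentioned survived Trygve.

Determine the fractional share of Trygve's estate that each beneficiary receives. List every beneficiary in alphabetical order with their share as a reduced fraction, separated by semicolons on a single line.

Asgeir 4/175; Brynja 4/175; Dagny 2/25; Eirik 2/25; Gudrun 1/5; Hakon 1/5; Ingeborg 2/25; Jorunn 4/175; Liv 4/175; Njord 1/5; Sindre 4/175; Tove 4/175; Ylva 4/175

There is no surviving spouse, so the entire estate passes to Trygve's descendants per capita at each generation.
At generation 1 (Magnus, Frida, Hakon, Njord, Gudrun) there are 5 shares of (1)/5 = 1/5 each.
Living: Hakon, Njord, and Gudrun — each takes 1/5.
Deceased: Magnus and Frida. Their combined 2/5 is pooled and carried to generation 2.
At generation 2 (Dagny, Kolbein, Ingeborg, Eirik, Vidar) there are 5 shares of (2/5)/5 = 2/25 each.
Living: Dagny, Ingeborg, and Eirik — each takes 2/25.
Deceased: Kolbein and Vidar. Their combined 4/25 is pooled and carried to generation 3.
At generation 3 (Brynja, Tove, Asgeir, Jorunn, Sindre, Liv, Ylva) there are 7 shares of (4/25)/7 = 4/175 each.
Living: Brynja, Tove, Asgeir, Jorunn, Sindre, Liv, and Ylva — each takes 4/175.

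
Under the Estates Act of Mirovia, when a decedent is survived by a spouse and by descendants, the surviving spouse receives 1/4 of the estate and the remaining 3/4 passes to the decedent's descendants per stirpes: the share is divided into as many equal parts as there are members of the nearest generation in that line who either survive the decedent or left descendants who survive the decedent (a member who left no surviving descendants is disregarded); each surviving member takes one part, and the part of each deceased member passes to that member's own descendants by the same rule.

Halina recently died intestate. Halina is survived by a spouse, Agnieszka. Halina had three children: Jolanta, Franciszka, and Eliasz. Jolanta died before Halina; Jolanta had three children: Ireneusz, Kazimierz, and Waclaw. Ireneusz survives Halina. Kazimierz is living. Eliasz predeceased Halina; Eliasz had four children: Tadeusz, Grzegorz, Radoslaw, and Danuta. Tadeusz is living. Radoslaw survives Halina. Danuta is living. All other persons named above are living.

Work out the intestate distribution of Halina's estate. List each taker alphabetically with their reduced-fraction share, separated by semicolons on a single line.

Agnieszka, as surviving spouse, takes 1/4.
The remaining 3/4 passes to Halina's descendants per stirpes.
The 3/4 is divided into 3 equal shares of 1/4 among Jolanta, Franciszka, Eliasz.
Jolanta predeceased; the 1/4 allotted to Jolanta's branch passes to Jolanta's issue by representation.
The 1/4 is divided into 3 equal shares of 1/12 among Ireneusz, Kazimierz, Waclaw.
Ireneusz is living and takes 1/12.
Kazimierz is living and takes 1/12.
Waclaw is living and takes 1/12.
Franciszka is living and takes 1/4.
Eliasz predeceased; the 1/4 allotted to Eliasz's branch passes to Eliasz's issue by representation.
The 1/4 is divided into 4 equal shares of 1/16 among Tadeusz, Grzegorz, Radoslaw, Danuta.
Tadeusz is living and takes 1/16.
Grzegorz is living and takes 1/16.
Radoslaw is living and takes 1/16.
Danuta is living and takes 1/16.

Agnieszka 1/4; Danuta 1/16; Franciszka 1/4; Grzegorz 1/16; Ireneusz 1/12; Kazimierz 1/12; Radoslaw 1/16; Tadeusz 1/16; Waclaw 1/12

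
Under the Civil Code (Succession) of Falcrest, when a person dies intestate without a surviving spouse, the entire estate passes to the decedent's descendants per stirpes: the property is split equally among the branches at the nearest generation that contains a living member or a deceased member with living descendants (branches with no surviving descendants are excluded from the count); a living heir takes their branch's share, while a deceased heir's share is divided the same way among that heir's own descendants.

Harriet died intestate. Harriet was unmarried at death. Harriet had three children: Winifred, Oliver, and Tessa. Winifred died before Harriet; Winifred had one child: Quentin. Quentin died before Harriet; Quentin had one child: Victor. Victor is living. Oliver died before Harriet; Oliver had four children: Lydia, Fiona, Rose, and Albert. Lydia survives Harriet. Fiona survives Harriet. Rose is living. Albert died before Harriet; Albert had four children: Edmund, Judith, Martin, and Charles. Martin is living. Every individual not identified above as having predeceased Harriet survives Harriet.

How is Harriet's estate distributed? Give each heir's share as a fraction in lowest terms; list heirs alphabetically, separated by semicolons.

There is no surviving spouse, so the entire estate passes to Harriet's descendants per stirpes.
The estate is divided into 3 equal shares of 1/3 among Winifred, Oliver, Tessa.
Winifred predeceased; the 1/3 allotted to Winifred's branch passes to Winifred's issue by representation.
Quentin's line is the sole branch at this level, so the full 1/3 passes to Quentin's issue by representation.
Victor is the sole taker at this level and receives the full 1/3.
Oliver predeceased; the 1/3 allotted to Oliver's branch passes to Oliver's issue by representation.
The 1/3 is divided into 4 equal shares of 1/12 among Lydia, Fiona, Rose, Albert.
Lydia is living and takes 1/12.
Fiona is living and takes 1/12.
Rose is living and takes 1/12.
Albert predeceased; the 1/12 allotted to Albert's branch passes to Albert's issue by representation.
The 1/12 is divided into 4 equal shares of 1/48 among Edmund, Judith, Martin, Charles.
Edmund is living and takes 1/48.
Judith is living and takes 1/48.
Martin is living and takes 1/48.
Charles is living and takes 1/48.
Tessa is living and takes 1/3.

Charles 1/48; Edmund 1/48; Fiona 1/12; Judith 1/48; Lydia 1/12; Martin 1/48; Rose 1/12; Tessa 1/3; Victor 1/3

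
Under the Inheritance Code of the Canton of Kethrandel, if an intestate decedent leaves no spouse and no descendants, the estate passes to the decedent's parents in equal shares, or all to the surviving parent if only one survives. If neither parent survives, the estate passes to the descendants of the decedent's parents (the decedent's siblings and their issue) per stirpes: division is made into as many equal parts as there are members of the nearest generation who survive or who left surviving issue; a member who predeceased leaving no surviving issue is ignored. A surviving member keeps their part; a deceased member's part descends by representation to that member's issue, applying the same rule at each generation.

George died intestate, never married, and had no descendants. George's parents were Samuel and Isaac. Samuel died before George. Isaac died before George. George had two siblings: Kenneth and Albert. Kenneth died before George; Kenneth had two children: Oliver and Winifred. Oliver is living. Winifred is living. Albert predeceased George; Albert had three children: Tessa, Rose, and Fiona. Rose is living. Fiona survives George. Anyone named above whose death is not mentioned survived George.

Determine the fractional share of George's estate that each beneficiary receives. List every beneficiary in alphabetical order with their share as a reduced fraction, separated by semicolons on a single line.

Fiona 1/6; Oliver 1/4; Rose 1/6; Tessa 1/6; Winifred 1/4

Neither parent survives and there are no descendants, so the estate passes to George's siblings and their issue per stirpes.
The estate is divided into 2 equal shares of 1/2 among Kenneth, Albert.
Kenneth predeceased; the 1/2 allotted to Kenneth's branch passes to Kenneth's issue by representation.
The 1/2 is divided into 2 equal shares of 1/4 among Oliver, Winifred.
Oliver is living and takes 1/4.
Winifred is living and takes 1/4.
Albert predeceased; the 1/2 allotted to Albert's branch passes to Albert's issue by representation.
The 1/2 is divided into 3 equal shares of 1/6 among Tessa, Rose, Fiona.
Tessa is living and takes 1/6.
Rose is living and takes 1/6.
Fiona is living and takes 1/6.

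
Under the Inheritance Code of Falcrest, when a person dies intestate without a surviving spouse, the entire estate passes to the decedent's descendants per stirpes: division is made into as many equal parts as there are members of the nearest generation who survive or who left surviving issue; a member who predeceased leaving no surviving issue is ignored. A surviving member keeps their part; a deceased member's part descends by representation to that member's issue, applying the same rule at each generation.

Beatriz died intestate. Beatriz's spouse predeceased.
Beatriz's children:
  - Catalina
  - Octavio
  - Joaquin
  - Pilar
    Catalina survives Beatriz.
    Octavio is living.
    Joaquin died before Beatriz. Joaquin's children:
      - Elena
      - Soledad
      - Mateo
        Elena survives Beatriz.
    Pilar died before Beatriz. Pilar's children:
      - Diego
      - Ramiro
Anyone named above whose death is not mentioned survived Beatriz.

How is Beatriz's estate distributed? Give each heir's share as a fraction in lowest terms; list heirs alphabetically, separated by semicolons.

There is no surviving spouse, so the entire estate passes to Beatriz's descendants per stirpes.
The estate is divided into 4 equal shares of 1/4 among Catalina, Octavio, Joaquin, Pilar.
Catalina is living and takes 1/4.
Octavio is living and takes 1/4.
Joaquin predeceased; the 1/4 allotted to Joaquin's branch passes to Joaquin's issue by representation.
The 1/4 is divided into 3 equal shares of 1/12 among Elena, Soledad, Mateo.
Elena is living and takes 1/12.
Soledad is living and takes 1/12.
Mateo is living and takes 1/12.
Pilar predeceased; the 1/4 allotted to Pilar's branch passes to Pilar's issue by representation.
The 1/4 is divided into 2 equal shares of 1/8 among Diego, Ramiro.
Diego is living and takes 1/8.
Ramiro is living and takes 1/8.

Catalina 1/4; Diego 1/8; Elena 1/12; Mateo 1/12; Octavio 1/4; Ramiro 1/8; Soledad 1/12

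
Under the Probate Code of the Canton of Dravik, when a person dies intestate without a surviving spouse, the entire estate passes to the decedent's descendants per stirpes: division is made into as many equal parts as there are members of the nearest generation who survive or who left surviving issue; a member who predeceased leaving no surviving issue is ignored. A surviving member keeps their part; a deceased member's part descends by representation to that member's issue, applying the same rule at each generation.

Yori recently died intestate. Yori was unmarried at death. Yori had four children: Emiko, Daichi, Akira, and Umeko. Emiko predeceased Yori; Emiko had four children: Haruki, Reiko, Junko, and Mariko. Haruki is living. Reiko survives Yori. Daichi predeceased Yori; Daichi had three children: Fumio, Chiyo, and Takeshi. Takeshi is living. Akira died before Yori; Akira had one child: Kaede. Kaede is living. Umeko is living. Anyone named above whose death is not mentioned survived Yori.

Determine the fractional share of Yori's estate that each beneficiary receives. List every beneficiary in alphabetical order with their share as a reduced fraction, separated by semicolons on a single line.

There is no surviving spouse, so the entire estate passes to Yori's descendants per stirpes.
The estate is divided into 4 equal shares of 1/4 among Emiko, Daichi, Akira, Umeko.
Emiko predeceased; the 1/4 allotted to Emiko's branch passes to Emiko's issue by representation.
The 1/4 is divided into 4 equal shares of 1/16 among Haruki, Reiko, Junko, Mariko.
Haruki is living and takes 1/16.
Reiko is living and takes 1/16.
Junko is living and takes 1/16.
Mariko is living and takes 1/16.
Daichi predeceased; the 1/4 allotted to Daichi's branch passes to Daichi's issue by representation.
The 1/4 is divided into 3 equal shares of 1/12 among Fumio, Chiyo, Takeshi.
Fumio is living and takes 1/12.
Chiyo is living and takes 1/12.
Takeshi is living and takes 1/12.
Akira predeceased; the 1/4 allotted to Akira's branch passes to Akira's issue by representation.
Kaede is the sole taker at this level and receives the full 1/4.
Umeko is living and takes 1/4.

Chiyo 1/12; Fumio 1/12; Haruki 1/16; Junko 1/16; Kaede 1/4; Mariko 1/16; Reiko 1/16; Takeshi 1/12; Umeko 1/4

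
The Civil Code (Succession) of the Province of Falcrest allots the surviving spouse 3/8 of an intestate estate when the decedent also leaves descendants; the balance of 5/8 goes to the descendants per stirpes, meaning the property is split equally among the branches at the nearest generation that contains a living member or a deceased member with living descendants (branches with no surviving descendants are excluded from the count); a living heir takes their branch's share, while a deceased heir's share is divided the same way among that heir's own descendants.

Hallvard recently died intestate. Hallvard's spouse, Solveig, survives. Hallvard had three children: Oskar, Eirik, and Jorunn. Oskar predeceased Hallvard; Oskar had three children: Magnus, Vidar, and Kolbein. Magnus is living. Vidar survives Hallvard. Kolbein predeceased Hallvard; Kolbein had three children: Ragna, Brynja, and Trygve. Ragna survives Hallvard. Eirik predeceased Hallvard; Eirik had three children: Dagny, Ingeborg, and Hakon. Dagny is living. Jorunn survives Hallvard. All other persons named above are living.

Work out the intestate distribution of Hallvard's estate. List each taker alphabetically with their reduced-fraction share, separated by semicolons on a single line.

Solveig, as surviving spouse, takes 3/8.
The remaining 5/8 passes to Hallvard's descendants per stirpes.
The 5/8 is divided into 3 equal shares of 5/24 among Oskar, Eirik, Jorunn.
Oskar predeceased; the 5/24 allotted to Oskar's branch passes to Oskar's issue by representation.
The 5/24 is divided into 3 equal shares of 5/72 among Magnus, Vidar, Kolbein.
Magnus is living and takes 5/72.
Vidar is living and takes 5/72.
Kolbein predeceased; the 5/72 allotted to Kolbein's branch passes to Kolbein's issue by representation.
The 5/72 is divided into 3 equal shares of 5/216 among Ragna, Brynja, Trygve.
Ragna is living and takes 5/216.
Brynja is living and takes 5/216.
Trygve is living and takes 5/216.
Eirik predeceased; the 5/24 allotted to Eirik's branch passes to Eirik's issue by representation.
The 5/24 is divided into 3 equal shares of 5/72 among Dagny, Ingeborg, Hakon.
Dagny is living and takes 5/72.
Ingeborg is living and takes 5/72.
Hakon is living and takes 5/72.
Jorunn is living and takes 5/24.

Brynja 5/216; Dagny 5/72; Hakon 5/72; Ingeborg 5/72; Jorunn 5/24; Magnus 5/72; Ragna 5/216; Solveig 3/8; Trygve 5/216; Vidar 5/72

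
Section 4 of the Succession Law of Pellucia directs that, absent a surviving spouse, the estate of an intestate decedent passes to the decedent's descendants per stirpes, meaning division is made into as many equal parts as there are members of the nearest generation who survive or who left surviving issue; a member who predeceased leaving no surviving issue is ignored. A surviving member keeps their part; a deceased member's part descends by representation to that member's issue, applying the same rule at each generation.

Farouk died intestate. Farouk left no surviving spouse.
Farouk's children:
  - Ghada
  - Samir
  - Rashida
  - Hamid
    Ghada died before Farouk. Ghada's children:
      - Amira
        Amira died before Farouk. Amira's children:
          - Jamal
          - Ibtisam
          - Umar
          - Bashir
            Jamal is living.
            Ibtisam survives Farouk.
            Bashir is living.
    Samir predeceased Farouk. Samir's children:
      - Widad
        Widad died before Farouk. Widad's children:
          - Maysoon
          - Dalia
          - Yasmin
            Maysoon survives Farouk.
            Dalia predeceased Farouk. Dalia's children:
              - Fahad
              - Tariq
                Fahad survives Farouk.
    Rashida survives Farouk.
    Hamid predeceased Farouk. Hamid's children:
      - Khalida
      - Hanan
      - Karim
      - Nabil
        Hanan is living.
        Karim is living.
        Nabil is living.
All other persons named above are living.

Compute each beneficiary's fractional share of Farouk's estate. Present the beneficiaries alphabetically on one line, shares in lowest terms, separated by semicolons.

There is no surviving spouse, so the entire estate passes to Farouk's descendants per stirpes.
The estate is divided into 4 equal shares of 1/4 among Ghada, Samir, Rashida, Hamid.
Ghada predeceased; the 1/4 allotted to Ghada's branch passes to Ghada's issue by representation.
Amira's line is the sole branch at this level, so the full 1/4 passes to Amira's issue by representation.
The 1/4 is divided into 4 equal shares of 1/16 among Jamal, Ibtisam, Umar, Bashir.
Jamal is living and takes 1/16.
Ibtisam is living and takes 1/16.
Umar is living and takes 1/16.
Bashir is living and takes 1/16.
Samir predeceased; the 1/4 allotted to Samir's branch passes to Samir's issue by representation.
Widad's line is the sole branch at this level, so the full 1/4 passes to Widad's issue by representation.
The 1/4 is divided into 3 equal shares of 1/12 among Maysoon, Dalia, Yasmin.
Maysoon is living and takes 1/12.
Dalia predeceased; the 1/12 allotted to Dalia's branch passes to Dalia's issue by representation.
The 1/12 is divided into 2 equal shares of 1/24 among Fahad, Tariq.
Fahad is living and takes 1/24.
Tariq is living and takes 1/24.
Yasmin is living and takes 1/12.
Rashida is living and takes 1/4.
Hamid predeceased; the 1/4 allotted to Hamid's branch passes to Hamid's issue by representation.
The 1/4 is divided into 4 equal shares of 1/16 among Khalida, Hanan, Karim, Nabil.
Khalida is living and takes 1/16.
Hanan is living and takes 1/16.
Karim is living and takes 1/16.
Nabil is living and takes 1/16.

Bashir 1/16; Fahad 1/24; Hanan 1/16; Ibtisam 1/16; Jamal 1/16; Karim 1/16; Khalida 1/16; Maysoon 1/12; Nabil 1/16; Rashida 1/4; Tariq 1/24; Umar 1/16; Yasmin 1/12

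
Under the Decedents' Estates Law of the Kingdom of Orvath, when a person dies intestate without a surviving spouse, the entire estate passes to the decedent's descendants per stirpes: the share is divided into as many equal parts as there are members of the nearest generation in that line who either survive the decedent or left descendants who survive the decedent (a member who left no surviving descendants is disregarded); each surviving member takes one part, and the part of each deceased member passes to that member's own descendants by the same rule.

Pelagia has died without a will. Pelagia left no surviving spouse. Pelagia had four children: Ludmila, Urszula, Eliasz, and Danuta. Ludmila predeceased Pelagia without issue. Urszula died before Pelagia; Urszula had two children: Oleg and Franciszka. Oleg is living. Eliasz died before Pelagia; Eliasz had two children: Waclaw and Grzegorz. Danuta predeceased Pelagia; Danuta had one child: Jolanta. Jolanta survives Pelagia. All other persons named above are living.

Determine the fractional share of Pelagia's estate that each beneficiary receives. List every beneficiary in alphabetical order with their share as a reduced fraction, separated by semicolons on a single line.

Franciszka 1/6; Grzegorz 1/6; Jolanta 1/3; Oleg 1/6; Waclaw 1/6

There is no surviving spouse, so the entire estate passes to Pelagia's descendants per stirpes.
Ludmila left no surviving issue, so that branch lapses and is disregarded.
The estate is divided into 3 equal shares of 1/3 among Urszula, Eliasz, Danuta.
Urszula predeceased; the 1/3 allotted to Urszula's branch passes to Urszula's issue by representation.
The 1/3 is divided into 2 equal shares of 1/6 among Oleg, Franciszka.
Oleg is living and takes 1/6.
Franciszka is living and takes 1/6.
Eliasz predeceased; the 1/3 allotted to Eliasz's branch passes to Eliasz's issue by representation.
The 1/3 is divided into 2 equal shares of 1/6 among Waclaw, Grzegorz.
Waclaw is living and takes 1/6.
Grzegorz is living and takes 1/6.
Danuta predeceased; the 1/3 allotted to Danuta's branch passes to Danuta's issue by representation.
Jolanta is the sole taker at this level and receives the full 1/3.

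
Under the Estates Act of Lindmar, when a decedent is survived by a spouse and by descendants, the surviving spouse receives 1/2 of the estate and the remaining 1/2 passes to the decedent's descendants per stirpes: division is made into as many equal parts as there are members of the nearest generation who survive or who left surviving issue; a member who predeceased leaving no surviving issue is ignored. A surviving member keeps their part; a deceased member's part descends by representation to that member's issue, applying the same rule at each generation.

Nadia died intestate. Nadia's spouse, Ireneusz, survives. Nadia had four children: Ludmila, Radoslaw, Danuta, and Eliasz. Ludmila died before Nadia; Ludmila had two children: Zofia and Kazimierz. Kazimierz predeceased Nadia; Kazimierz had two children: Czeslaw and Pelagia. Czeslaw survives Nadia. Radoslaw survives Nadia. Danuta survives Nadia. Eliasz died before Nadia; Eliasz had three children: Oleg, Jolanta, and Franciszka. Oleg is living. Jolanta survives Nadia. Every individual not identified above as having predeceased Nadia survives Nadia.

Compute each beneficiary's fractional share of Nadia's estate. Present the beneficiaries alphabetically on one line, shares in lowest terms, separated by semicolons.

Ireneusz, as surviving spouse, takes 1/2.
The remaining 1/2 passes to Nadia's descendants per stirpes.
The 1/2 is divided into 4 equal shares of 1/8 among Ludmila, Radoslaw, Danuta, Eliasz.
Ludmila predeceased; the 1/8 allotted to Ludmila's branch passes to Ludmila's issue by representation.
The 1/8 is divided into 2 equal shares of 1/16 among Zofia, Kazimierz.
Zofia is living and takes 1/16.
Kazimierz predeceased; the 1/16 allotted to Kazimierz's branch passes to Kazimierz's issue by representation.
The 1/16 is divided into 2 equal shares of 1/32 among Czeslaw, Pelagia.
Czeslaw is living and takes 1/32.
Pelagia is living and takes 1/32.
Radoslaw is living and takes 1/8.
Danuta is living and takes 1/8.
Eliasz predeceased; the 1/8 allotted to Eliasz's branch passes to Eliasz's issue by representation.
The 1/8 is divided into 3 equal shares of 1/24 among Oleg, Jolanta, Franciszka.
Oleg is living and takes 1/24.
Jolanta is living and takes 1/24.
Franciszka is living and takes 1/24.

Czeslaw 1/32; Danuta 1/8; Franciszka 1/24; Ireneusz 1/2; Jolanta 1/24; Oleg 1/24; Pelagia 1/32; Radoslaw 1/8; Zofia 1/16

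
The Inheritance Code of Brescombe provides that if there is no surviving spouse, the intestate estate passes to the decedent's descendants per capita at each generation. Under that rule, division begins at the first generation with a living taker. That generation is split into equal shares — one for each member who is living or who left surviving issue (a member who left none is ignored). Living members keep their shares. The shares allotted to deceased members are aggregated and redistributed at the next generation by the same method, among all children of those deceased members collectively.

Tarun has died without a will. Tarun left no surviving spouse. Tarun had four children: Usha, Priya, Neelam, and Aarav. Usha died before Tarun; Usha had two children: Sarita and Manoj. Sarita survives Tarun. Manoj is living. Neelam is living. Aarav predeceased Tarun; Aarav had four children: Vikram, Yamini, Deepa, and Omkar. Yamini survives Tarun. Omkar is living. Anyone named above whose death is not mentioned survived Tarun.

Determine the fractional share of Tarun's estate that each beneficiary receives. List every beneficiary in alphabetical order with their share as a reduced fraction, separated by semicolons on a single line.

Deepa 1/12; Manoj 1/12; Neelam 1/4; Omkar 1/12; Priya 1/4; Sarita 1/12; Vikram 1/12; Yamini 1/12

There is no surviving spouse, so the entire estate passes to Tarun's descendants per capita at each generation.
At generation 1 (Usha, Priya, Neelam, Aarav) there are 4 shares of (1)/4 = 1/4 each.
Living: Priya and Neelam — each takes 1/4.
Deceased: Usha and Aarav. Their combined 1/2 is pooled and carried to generation 2.
At generation 2 (Sarita, Manoj, Vikram, Yamini, Deepa, Omkar) there are 6 shares of (1/2)/6 = 1/12 each.
Living: Sarita, Manoj, Vikram, Yamini, Deepa, and Omkar — each takes 1/12.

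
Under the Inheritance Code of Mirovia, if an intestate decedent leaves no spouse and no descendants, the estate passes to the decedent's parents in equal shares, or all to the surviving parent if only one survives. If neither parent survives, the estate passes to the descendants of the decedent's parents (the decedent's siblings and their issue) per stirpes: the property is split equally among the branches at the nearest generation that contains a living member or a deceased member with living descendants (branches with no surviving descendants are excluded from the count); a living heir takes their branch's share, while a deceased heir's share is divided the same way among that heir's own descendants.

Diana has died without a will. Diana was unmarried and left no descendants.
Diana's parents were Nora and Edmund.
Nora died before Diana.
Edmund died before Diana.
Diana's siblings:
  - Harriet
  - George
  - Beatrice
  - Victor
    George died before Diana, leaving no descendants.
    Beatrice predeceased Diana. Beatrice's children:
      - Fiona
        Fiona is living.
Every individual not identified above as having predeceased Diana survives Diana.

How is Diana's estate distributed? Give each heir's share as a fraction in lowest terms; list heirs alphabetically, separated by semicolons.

Fiona 1/3; Harriet 1/3; Victor 1/3

Neither parent survives and there are no descendants, so the estate passes to Diana's siblings and their issue per stirpes.
George left no surviving issue, so that branch lapses and is disregarded.
The estate is divided into 3 equal shares of 1/3 among Harriet, Beatrice, Victor.
Harriet is living and takes 1/3.
Beatrice predeceased; the 1/3 allotted to Beatrice's branch passes to Beatrice's issue by representation.
Fiona is the sole taker at this level and receives the full 1/3.
Victor is living and takes 1/3.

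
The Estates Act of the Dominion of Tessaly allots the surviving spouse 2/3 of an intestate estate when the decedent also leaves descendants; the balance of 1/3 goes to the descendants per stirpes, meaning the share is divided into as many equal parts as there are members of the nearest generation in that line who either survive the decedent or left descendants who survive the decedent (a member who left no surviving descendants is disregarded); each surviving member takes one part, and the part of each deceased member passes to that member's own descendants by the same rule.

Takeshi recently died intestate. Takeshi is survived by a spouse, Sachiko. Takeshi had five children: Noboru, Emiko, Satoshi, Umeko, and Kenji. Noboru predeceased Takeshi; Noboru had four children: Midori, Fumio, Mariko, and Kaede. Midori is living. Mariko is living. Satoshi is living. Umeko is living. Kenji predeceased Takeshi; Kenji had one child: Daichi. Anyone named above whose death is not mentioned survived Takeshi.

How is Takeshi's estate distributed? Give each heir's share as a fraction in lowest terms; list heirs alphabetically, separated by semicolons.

Sachiko, as surviving spouse, takes 2/3.
The remaining 1/3 passes to Takeshi's descendants per stirpes.
The 1/3 is divided into 5 equal shares of 1/15 among Noboru, Emiko, Satoshi, Umeko, Kenji.
Noboru predeceased; the 1/15 allotted to Noboru's branch passes to Noboru's issue by representation.
The 1/15 is divided into 4 equal shares of 1/60 among Midori, Fumio, Mariko, Kaede.
Midori is living and takes 1/60.
Fumio is living and takes 1/60.
Mariko is living and takes 1/60.
Kaede is living and takes 1/60.
Emiko is living and takes 1/15.
Satoshi is living and takes 1/15.
Umeko is living and takes 1/15.
Kenji predeceased; the 1/15 allotted to Kenji's branch passes to Kenji's issue by representation.
Daichi is the sole taker at this level and receives the full 1/15.

Daichi 1/15; Emiko 1/15; Fumio 1/60; Kaede 1/60; Mariko 1/60; Midori 1/60; Sachiko 2/3; Satoshi 1/15; Umeko 1/15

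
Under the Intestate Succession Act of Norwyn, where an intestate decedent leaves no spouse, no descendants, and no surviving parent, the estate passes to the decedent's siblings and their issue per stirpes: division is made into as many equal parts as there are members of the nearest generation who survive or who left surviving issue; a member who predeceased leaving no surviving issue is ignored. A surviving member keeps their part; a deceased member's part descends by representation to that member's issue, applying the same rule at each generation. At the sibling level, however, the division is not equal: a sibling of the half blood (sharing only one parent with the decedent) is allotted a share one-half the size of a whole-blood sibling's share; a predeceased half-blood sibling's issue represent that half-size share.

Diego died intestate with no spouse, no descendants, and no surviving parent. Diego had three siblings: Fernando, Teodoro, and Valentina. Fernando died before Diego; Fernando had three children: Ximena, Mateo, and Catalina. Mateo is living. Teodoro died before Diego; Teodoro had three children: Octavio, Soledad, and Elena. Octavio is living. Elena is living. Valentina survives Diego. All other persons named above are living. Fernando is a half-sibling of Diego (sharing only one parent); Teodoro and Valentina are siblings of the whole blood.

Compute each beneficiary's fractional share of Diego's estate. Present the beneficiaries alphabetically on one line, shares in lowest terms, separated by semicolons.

Catalina 1/15; Elena 2/15; Mateo 1/15; Octavio 2/15; Soledad 2/15; Valentina 2/5; Ximena 1/15

No spouse, descendants, or parent survives, so the estate passes to Diego's siblings per stirpes.
Half-blood siblings count for one-half the weight of whole-blood siblings at the initial division.
Dividing 1 in proportion to weights (total weight 5/2): Fernando (weight 1/2) → 1/5; Teodoro (weight 1) → 2/5; Valentina (weight 1) → 2/5.
Fernando predeceased; the 1/5 allotted to Fernando's branch passes to Fernando's issue by representation.
The 1/5 is divided into 3 equal shares of 1/15 among Ximena, Mateo, Catalina.
Ximena is living and takes 1/15.
Mateo is living and takes 1/15.
Catalina is living and takes 1/15.
Teodoro predeceased; the 2/5 allotted to Teodoro's branch passes to Teodoro's issue by representation.
The 2/5 is divided into 3 equal shares of 2/15 among Octavio, Soledad, Elena.
Octavio is living and takes 2/15.
Soledad is living and takes 2/15.
Elena is living and takes 2/15.
Valentina is living and takes 2/5.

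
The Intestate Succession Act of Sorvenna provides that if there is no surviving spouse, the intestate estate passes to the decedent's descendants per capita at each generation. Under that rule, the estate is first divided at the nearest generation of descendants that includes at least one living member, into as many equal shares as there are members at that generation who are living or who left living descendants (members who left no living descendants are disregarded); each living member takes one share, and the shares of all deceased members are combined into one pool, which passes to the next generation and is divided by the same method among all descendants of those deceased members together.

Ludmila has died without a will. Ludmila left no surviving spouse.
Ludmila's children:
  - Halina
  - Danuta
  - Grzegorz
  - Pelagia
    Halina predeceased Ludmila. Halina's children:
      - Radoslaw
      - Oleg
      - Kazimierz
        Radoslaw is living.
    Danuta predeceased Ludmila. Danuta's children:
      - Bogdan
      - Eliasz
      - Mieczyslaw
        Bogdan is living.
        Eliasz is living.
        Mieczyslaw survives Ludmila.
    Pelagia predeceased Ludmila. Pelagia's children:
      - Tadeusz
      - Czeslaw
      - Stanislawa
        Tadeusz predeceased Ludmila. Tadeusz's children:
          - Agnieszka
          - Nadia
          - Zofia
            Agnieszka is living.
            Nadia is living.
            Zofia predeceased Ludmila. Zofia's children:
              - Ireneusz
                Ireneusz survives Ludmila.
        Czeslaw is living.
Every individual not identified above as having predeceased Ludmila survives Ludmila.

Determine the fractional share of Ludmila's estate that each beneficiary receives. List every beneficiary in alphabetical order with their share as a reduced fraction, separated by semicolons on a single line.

Agnieszka 1/36; Bogdan 1/12; Czeslaw 1/12; Eliasz 1/12; Grzegorz 1/4; Ireneusz 1/36; Kazimierz 1/12; Mieczyslaw 1/12; Nadia 1/36; Oleg 1/12; Radoslaw 1/12; Stanislawa 1/12

There is no surviving spouse, so the entire estate passes to Ludmila's descendants per capita at each generation.
At generation 1 (Halina, Danuta, Grzegorz, Pelagia) there are 4 shares of (1)/4 = 1/4 each.
Living: Grzegorz — each takes 1/4.
Deceased: Halina, Danuta, and Pelagia. Their combined 3/4 is pooled and carried to generation 2.
At generation 2 (Radoslaw, Oleg, Kazimierz, Bogdan, Eliasz, Mieczyslaw, Tadeusz, Czeslaw, Stanislawa) there are 9 shares of (3/4)/9 = 1/12 each.
Living: Radoslaw, Oleg, Kazimierz, Bogdan, Eliasz, Mieczyslaw, Czeslaw, and Stanislawa — each takes 1/12.
Deceased: Tadeusz. That 1/12 share is carried to generation 3.
At generation 3 (Agnieszka, Nadia, Zofia) there are 3 shares of (1/12)/3 = 1/36 each.
Living: Agnieszka and Nadia — each takes 1/36.
Deceased: Zofia. That 1/36 share is carried to generation 4.
At generation 4 (Ireneusz) there are 1 shares of (1/36)/1 = 1/36 each.
Living: Ireneusz — each takes 1/36.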